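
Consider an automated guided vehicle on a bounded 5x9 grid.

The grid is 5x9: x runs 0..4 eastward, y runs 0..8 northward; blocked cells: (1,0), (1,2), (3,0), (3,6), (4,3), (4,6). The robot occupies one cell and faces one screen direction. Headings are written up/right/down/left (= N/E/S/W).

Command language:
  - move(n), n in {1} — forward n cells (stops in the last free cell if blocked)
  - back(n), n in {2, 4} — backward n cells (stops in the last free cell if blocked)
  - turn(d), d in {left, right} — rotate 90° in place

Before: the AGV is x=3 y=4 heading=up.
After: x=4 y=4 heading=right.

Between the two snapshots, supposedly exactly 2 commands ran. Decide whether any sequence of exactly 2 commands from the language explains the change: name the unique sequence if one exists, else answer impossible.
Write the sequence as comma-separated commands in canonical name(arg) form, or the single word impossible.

key: running move(1) before turn(right) would end elsewhere — order is forced
t0: x=3 y=4 heading=up
1. turn(right) → x=3 y=4 heading=right
2. move(1) → x=4 y=4 heading=right
no other 2-command option fits: unique.

turn(right), move(1)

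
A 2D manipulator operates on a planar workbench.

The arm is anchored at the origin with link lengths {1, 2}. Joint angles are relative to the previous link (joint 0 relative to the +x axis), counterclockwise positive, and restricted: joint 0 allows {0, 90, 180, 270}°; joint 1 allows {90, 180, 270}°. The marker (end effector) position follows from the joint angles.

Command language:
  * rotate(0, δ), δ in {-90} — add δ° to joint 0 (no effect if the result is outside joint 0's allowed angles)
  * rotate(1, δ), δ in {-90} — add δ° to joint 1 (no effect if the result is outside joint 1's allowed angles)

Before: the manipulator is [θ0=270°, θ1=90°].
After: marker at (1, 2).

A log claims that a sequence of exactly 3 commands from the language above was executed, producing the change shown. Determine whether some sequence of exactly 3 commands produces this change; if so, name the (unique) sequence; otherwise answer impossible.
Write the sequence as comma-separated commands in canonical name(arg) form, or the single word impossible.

t0: [θ0=270°, θ1=90°]
t=1 rotate(0, -90) ⇒ [θ0=180°, θ1=90°]
t=2 rotate(0, -90) ⇒ [θ0=90°, θ1=90°]
t=3 rotate(0, -90) ⇒ [θ0=0°, θ1=90°]
no rival 3-sequence matches.

rotate(0, -90), rotate(0, -90), rotate(0, -90)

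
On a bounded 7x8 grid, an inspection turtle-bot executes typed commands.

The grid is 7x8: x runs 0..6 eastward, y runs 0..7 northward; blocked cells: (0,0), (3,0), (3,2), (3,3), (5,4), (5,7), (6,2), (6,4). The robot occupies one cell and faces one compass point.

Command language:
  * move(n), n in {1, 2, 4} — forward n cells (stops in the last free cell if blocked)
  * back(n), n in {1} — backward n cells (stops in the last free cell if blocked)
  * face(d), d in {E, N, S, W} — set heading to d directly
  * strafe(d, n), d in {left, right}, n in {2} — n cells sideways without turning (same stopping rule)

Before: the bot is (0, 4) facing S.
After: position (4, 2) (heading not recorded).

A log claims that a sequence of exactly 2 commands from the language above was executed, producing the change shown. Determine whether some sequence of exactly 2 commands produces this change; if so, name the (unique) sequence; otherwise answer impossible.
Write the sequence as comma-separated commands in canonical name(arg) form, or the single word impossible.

impossible

no 2-step route produces this change.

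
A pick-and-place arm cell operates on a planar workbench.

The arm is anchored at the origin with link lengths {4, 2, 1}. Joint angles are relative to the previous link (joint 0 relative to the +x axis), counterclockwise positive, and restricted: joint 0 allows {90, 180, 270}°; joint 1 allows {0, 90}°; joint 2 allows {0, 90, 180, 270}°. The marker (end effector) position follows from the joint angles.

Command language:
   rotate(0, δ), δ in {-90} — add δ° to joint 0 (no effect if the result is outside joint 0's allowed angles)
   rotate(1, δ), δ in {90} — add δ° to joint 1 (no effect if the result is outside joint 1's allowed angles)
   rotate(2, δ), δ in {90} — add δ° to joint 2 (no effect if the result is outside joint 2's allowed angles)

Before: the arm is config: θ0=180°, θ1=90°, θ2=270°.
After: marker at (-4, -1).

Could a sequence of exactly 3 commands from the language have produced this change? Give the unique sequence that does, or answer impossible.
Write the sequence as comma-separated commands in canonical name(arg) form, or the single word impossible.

rotate(2, 90), rotate(2, 90), rotate(2, 90)

start: config: θ0=180°, θ1=90°, θ2=270°
t=1 rotate(2, 90) ⇒ config: θ0=180°, θ1=90°, θ2=0°
t=2 rotate(2, 90) ⇒ config: θ0=180°, θ1=90°, θ2=90°
t=3 rotate(2, 90) ⇒ config: θ0=180°, θ1=90°, θ2=180°
no other 3-command option fits: unique.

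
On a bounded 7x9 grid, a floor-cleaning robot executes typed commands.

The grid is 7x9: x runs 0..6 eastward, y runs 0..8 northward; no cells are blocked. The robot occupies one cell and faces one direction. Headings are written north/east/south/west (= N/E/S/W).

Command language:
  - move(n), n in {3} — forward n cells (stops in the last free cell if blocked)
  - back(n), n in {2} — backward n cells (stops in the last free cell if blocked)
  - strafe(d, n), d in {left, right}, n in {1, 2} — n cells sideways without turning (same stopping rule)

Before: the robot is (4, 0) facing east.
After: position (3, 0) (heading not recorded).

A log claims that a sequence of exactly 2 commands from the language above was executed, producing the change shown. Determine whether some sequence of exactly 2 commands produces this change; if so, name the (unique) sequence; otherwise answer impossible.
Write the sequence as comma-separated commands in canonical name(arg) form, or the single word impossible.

impossible

all 36 sequences checked — none match.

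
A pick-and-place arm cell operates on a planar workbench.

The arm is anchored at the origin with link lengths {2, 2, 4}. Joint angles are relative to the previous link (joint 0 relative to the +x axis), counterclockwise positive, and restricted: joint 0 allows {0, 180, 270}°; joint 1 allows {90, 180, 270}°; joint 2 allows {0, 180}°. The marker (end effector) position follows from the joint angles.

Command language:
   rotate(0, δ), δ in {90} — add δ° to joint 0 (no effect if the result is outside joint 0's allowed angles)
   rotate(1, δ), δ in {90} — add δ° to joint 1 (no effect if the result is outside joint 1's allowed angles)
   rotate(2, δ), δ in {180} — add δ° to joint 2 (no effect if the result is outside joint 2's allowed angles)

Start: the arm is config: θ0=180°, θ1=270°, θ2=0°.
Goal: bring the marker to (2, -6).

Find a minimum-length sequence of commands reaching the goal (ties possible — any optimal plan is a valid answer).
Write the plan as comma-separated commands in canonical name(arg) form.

t0: config: θ0=180°, θ1=270°, θ2=0°
step 1 (rotate(0, 90)): config: θ0=270°, θ1=270°, θ2=0°
step 2 (rotate(0, 90)): config: θ0=0°, θ1=270°, θ2=0°
nothing shorter than 2 reaches the goal.

rotate(0, 90), rotate(0, 90)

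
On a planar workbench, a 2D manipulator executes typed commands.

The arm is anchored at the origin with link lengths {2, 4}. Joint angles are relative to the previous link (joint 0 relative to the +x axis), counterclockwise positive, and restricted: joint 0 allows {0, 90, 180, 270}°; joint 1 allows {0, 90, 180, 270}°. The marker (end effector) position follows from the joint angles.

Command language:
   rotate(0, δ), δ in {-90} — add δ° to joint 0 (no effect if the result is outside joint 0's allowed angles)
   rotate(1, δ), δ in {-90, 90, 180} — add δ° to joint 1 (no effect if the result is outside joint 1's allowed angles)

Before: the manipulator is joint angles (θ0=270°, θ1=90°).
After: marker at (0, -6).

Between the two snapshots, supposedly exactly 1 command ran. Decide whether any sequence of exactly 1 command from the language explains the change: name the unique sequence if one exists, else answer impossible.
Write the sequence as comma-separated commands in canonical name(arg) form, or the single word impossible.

start: joint angles (θ0=270°, θ1=90°)
step 1 (rotate(1, -90)): joint angles (θ0=270°, θ1=0°)
uniquely the one of 4 1-step routes that fits.

rotate(1, -90)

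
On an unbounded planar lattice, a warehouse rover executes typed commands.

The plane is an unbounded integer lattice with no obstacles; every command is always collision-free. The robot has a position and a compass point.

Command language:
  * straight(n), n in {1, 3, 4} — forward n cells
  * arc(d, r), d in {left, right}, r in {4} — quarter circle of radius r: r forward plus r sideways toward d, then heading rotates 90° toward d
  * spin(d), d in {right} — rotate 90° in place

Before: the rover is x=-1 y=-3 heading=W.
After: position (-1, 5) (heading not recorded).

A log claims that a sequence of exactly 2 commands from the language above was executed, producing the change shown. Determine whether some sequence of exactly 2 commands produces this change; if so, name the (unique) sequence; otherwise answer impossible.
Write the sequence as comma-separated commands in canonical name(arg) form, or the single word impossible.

arc(right, 4), arc(right, 4)

from: x=-1 y=-3 heading=W
t=1 arc(right, 4) ⇒ x=-5 y=1 heading=N
t=2 arc(right, 4) ⇒ x=-1 y=5 heading=E
no other 2-command option fits: unique.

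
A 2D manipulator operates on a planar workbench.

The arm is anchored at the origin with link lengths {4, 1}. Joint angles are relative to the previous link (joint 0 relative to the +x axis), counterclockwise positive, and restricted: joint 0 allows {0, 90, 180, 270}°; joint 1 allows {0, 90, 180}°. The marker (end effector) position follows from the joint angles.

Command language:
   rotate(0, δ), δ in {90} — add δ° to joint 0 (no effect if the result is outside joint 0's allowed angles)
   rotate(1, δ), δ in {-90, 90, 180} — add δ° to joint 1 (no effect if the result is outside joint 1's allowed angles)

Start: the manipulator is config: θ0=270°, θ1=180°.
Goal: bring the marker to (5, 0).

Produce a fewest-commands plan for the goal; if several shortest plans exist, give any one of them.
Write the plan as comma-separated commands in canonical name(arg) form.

rotate(1, 180), rotate(0, 90)

start: config: θ0=270°, θ1=180°
step 1 (rotate(1, 180)): config: θ0=270°, θ1=0°
step 2 (rotate(0, 90)): config: θ0=0°, θ1=0°
no 1-step plan works, so 2 is optimal.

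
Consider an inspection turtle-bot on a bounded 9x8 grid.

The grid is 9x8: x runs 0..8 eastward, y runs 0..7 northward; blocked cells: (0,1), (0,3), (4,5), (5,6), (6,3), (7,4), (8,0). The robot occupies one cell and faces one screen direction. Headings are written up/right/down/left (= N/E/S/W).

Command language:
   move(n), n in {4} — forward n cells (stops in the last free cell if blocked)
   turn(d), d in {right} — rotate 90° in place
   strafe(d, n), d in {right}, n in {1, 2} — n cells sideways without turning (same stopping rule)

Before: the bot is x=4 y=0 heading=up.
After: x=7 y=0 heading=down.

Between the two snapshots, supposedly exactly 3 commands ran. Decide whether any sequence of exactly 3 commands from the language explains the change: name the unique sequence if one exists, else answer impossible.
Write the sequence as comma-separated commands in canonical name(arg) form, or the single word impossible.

turn(right), move(4), turn(right)

key: position moved to (7,0) AND the heading swung to S — translation plus rotation needed
start: x=4 y=0 heading=up
step 1 (turn(right)): x=4 y=0 heading=right
step 2 (move(4)): x=7 y=0 heading=right
step 3 (turn(right)): x=7 y=0 heading=down
no rival 3-sequence matches.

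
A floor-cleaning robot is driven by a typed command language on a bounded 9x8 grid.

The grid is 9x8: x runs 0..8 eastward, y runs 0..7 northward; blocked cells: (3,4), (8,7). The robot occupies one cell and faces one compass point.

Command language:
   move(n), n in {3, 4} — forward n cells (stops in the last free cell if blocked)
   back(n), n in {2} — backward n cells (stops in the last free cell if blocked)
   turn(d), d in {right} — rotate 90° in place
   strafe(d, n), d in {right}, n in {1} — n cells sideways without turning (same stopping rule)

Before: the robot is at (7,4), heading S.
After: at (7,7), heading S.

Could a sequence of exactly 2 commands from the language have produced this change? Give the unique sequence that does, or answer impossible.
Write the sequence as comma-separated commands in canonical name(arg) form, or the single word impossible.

key: the second back(2) runs into the grid edge before its full distance
initial: at (7,4), heading S
t=1 back(2) ⇒ at (7,6), heading S
t=2 back(2) ⇒ at (7,7), heading S
no other 2-command option fits: unique.

back(2), back(2)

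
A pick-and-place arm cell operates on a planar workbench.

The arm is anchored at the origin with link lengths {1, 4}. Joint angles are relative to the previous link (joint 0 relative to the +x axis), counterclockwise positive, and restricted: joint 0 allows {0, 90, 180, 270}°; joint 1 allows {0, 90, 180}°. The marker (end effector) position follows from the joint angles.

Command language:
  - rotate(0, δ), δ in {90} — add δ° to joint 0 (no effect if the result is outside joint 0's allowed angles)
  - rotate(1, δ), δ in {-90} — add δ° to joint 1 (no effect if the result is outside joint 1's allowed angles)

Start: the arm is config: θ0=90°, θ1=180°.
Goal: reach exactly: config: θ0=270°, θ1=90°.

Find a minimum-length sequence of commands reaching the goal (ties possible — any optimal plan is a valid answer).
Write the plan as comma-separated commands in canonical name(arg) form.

t0: config: θ0=90°, θ1=180°
[1] after rotate(0, 90): config: θ0=180°, θ1=180°
[2] after rotate(0, 90): config: θ0=270°, θ1=180°
[3] after rotate(1, -90): config: θ0=270°, θ1=90°
minimal: 3 command(s), checked below 3.

rotate(0, 90), rotate(0, 90), rotate(1, -90)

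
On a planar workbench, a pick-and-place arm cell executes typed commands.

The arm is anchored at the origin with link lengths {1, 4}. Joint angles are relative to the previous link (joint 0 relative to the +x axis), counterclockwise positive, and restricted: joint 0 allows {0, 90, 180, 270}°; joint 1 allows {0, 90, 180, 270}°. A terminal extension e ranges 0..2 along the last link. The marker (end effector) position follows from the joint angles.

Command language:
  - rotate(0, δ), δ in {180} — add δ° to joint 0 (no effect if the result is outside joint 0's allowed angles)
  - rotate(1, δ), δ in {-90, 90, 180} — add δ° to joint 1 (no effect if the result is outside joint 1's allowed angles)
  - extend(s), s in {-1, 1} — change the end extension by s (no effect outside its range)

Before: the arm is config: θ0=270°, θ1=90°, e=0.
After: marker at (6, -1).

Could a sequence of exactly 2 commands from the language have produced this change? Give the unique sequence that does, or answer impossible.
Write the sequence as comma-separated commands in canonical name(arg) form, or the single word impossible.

extend(1), extend(1)

from: config: θ0=270°, θ1=90°, e=0
step 1 (extend(1)): config: θ0=270°, θ1=90°, e=1
step 2 (extend(1)): config: θ0=270°, θ1=90°, e=2
all 36 alternatives checked — unique.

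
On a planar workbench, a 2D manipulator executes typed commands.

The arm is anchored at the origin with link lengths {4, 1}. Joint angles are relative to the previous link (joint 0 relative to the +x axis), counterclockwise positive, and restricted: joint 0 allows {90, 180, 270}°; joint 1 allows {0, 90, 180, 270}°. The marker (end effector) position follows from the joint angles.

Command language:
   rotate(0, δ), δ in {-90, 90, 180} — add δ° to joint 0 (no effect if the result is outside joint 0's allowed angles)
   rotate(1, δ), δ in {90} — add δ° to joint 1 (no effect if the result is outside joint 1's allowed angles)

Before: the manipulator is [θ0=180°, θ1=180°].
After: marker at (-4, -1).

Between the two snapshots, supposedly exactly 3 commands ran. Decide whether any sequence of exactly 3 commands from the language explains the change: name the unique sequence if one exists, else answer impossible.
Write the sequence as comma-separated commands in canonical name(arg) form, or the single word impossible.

begin: [θ0=180°, θ1=180°]
step 1 (rotate(1, 90)): [θ0=180°, θ1=270°]
step 2 (rotate(1, 90)): [θ0=180°, θ1=0°]
step 3 (rotate(1, 90)): [θ0=180°, θ1=90°]
no other 3-command option fits: unique.

rotate(1, 90), rotate(1, 90), rotate(1, 90)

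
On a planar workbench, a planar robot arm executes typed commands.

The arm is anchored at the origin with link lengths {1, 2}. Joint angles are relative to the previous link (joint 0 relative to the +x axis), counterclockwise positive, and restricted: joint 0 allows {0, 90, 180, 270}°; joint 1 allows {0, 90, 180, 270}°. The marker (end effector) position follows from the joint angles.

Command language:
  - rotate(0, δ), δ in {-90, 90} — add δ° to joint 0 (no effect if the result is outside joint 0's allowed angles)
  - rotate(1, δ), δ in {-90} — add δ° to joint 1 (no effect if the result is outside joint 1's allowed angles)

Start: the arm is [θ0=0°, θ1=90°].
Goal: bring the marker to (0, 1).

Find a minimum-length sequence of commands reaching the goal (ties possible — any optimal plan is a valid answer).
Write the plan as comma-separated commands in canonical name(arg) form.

rotate(1, -90), rotate(1, -90), rotate(1, -90), rotate(0, -90)

initial: [θ0=0°, θ1=90°]
[1] after rotate(1, -90): [θ0=0°, θ1=0°]
[2] after rotate(1, -90): [θ0=0°, θ1=270°]
[3] after rotate(1, -90): [θ0=0°, θ1=180°]
[4] after rotate(0, -90): [θ0=270°, θ1=180°]
no 3-step plan works, so 4 is optimal.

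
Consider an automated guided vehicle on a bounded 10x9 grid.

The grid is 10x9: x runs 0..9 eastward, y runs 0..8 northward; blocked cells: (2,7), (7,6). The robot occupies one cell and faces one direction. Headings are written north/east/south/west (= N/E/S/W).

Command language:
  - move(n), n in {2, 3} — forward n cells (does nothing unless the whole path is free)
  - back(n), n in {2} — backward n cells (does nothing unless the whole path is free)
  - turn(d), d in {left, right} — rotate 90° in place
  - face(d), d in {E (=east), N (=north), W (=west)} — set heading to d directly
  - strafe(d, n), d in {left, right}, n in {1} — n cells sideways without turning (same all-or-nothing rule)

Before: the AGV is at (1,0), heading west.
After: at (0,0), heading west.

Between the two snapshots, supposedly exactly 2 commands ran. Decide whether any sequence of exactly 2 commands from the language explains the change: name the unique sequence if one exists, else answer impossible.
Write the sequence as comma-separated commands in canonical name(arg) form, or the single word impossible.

key: order matters: swapping back(2) and move(3) lands elsewhere
initial: at (1,0), heading west
t=1 back(2) ⇒ at (3,0), heading west
t=2 move(3) ⇒ at (0,0), heading west
no other 2-command option fits: unique.

back(2), move(3)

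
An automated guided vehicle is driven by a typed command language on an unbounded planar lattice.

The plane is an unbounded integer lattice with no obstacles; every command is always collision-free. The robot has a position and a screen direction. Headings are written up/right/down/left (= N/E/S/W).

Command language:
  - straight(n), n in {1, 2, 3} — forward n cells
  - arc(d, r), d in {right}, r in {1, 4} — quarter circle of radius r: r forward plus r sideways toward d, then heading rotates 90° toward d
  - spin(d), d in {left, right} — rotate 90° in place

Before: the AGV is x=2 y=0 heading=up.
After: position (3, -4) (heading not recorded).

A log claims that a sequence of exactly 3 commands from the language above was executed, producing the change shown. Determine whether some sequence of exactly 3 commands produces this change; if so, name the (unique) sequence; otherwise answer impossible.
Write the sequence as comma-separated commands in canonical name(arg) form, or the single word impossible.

spin(right), arc(right, 1), straight(3)

key: order matters: swapping spin(right) and straight(3) lands elsewhere
t0: x=2 y=0 heading=up
step 1 (spin(right)): x=2 y=0 heading=right
step 2 (arc(right, 1)): x=3 y=-1 heading=down
step 3 (straight(3)): x=3 y=-4 heading=down
no rival 3-sequence matches.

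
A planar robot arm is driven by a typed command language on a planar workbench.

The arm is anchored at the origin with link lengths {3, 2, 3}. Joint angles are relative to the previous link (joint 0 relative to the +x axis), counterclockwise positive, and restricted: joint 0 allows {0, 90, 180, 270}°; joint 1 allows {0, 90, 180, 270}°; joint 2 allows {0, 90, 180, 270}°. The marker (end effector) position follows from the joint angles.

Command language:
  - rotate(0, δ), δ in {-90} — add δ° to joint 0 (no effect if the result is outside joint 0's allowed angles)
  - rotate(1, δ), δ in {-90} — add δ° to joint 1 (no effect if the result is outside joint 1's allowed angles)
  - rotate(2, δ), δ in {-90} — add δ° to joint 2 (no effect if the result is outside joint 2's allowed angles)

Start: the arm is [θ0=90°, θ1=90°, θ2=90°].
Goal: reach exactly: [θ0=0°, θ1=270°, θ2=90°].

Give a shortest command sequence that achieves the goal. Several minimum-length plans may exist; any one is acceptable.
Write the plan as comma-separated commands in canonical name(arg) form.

rotate(0, -90), rotate(1, -90), rotate(1, -90)

start: [θ0=90°, θ1=90°, θ2=90°]
t=1 rotate(0, -90) ⇒ [θ0=0°, θ1=90°, θ2=90°]
t=2 rotate(1, -90) ⇒ [θ0=0°, θ1=0°, θ2=90°]
t=3 rotate(1, -90) ⇒ [θ0=0°, θ1=270°, θ2=90°]
shorter routes all fall short; 3 is best.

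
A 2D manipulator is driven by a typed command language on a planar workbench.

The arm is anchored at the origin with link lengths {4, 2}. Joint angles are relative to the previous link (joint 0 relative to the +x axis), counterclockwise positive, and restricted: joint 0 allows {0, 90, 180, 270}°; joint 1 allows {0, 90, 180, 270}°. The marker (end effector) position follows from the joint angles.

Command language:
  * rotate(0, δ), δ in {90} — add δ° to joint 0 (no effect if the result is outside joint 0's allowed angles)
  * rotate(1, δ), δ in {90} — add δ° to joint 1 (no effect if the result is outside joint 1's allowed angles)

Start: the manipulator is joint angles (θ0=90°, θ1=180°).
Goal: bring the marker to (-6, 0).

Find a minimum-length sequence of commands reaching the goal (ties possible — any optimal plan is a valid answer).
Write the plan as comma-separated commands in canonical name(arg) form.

rotate(0, 90), rotate(1, 90), rotate(1, 90)

begin: joint angles (θ0=90°, θ1=180°)
[1] after rotate(0, 90): joint angles (θ0=180°, θ1=180°)
[2] after rotate(1, 90): joint angles (θ0=180°, θ1=270°)
[3] after rotate(1, 90): joint angles (θ0=180°, θ1=0°)
no 2-step plan works, so 3 is optimal.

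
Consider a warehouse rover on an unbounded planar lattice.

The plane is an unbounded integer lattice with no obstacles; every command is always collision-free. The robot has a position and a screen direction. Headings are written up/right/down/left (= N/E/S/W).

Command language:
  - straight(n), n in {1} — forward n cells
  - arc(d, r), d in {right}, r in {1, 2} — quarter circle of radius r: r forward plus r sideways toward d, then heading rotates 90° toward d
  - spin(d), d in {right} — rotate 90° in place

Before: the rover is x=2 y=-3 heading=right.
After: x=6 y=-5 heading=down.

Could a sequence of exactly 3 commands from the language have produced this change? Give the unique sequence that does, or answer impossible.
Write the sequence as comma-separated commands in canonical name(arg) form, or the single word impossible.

straight(1), straight(1), arc(right, 2)

key: position moved to (6,-5) AND the heading swung to S — translation plus rotation needed
start: x=2 y=-3 heading=right
t=1 straight(1) ⇒ x=3 y=-3 heading=right
t=2 straight(1) ⇒ x=4 y=-3 heading=right
t=3 arc(right, 2) ⇒ x=6 y=-5 heading=down
all 64 alternatives checked — unique.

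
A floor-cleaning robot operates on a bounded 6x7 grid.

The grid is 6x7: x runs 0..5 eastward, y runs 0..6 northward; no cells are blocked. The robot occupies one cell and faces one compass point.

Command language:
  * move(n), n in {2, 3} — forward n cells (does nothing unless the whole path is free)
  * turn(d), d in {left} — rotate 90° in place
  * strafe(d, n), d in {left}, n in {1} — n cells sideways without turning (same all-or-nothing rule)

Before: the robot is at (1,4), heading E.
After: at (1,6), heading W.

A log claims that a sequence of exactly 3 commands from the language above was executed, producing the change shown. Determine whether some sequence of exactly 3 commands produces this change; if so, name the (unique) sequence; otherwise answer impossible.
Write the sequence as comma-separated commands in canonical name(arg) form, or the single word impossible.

key: position moved to (1,6) AND the heading swung to W — translation plus rotation needed
t0: at (1,4), heading E
step 1 (turn(left)): at (1,4), heading N
step 2 (move(2)): at (1,6), heading N
step 3 (turn(left)): at (1,6), heading W
no rival 3-sequence matches.

turn(left), move(2), turn(left)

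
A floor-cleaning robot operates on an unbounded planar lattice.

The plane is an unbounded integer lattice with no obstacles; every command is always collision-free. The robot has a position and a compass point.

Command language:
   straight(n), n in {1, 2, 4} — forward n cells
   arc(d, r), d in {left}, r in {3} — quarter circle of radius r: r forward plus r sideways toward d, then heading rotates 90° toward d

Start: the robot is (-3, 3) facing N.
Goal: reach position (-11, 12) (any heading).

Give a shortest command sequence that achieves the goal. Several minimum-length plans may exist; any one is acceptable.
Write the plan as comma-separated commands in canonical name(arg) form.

start: (-3, 3) facing N
step 1 (straight(2)): (-3, 5) facing N
step 2 (straight(4)): (-3, 9) facing N
step 3 (arc(left, 3)): (-6, 12) facing W
step 4 (straight(1)): (-7, 12) facing W
step 5 (straight(4)): (-11, 12) facing W
shorter routes all fall short; 5 is best.

straight(2), straight(4), arc(left, 3), straight(1), straight(4)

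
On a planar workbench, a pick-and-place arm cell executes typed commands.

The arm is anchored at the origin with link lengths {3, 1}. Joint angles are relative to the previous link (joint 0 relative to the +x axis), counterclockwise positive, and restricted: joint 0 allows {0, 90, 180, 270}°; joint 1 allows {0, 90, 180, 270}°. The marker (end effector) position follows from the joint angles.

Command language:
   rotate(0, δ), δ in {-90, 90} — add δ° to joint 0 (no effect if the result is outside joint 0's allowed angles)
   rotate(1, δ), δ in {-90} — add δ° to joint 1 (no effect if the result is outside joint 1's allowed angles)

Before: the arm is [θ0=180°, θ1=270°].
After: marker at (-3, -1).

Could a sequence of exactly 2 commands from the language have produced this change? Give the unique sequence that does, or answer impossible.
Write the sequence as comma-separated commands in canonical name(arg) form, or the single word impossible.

initial: [θ0=180°, θ1=270°]
step 1 (rotate(1, -90)): [θ0=180°, θ1=180°]
step 2 (rotate(1, -90)): [θ0=180°, θ1=90°]
no other 2-command option fits: unique.

rotate(1, -90), rotate(1, -90)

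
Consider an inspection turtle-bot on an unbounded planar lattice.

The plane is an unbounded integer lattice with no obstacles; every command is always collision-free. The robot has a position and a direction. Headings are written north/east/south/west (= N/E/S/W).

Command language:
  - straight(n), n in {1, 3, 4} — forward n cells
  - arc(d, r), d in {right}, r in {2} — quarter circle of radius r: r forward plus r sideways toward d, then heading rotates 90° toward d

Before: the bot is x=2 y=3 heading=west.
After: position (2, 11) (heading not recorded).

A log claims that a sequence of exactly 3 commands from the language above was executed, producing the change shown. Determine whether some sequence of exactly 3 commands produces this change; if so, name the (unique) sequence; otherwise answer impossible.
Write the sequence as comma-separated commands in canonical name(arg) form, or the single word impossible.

initial: x=2 y=3 heading=west
t=1 arc(right, 2) ⇒ x=0 y=5 heading=north
t=2 straight(4) ⇒ x=0 y=9 heading=north
t=3 arc(right, 2) ⇒ x=2 y=11 heading=east
no rival 3-sequence matches.

arc(right, 2), straight(4), arc(right, 2)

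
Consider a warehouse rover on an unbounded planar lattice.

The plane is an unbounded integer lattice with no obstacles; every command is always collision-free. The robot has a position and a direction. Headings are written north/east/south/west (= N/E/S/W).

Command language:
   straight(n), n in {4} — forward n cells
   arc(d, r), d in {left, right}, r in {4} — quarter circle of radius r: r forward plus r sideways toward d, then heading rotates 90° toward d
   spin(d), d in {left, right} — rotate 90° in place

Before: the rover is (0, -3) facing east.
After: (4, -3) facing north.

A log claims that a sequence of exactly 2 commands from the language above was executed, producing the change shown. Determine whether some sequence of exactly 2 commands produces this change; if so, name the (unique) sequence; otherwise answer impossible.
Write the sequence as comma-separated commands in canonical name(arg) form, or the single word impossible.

key: order matters: swapping straight(4) and spin(left) lands elsewhere
start: (0, -3) facing east
t=1 straight(4) ⇒ (4, -3) facing east
t=2 spin(left) ⇒ (4, -3) facing north
uniquely the one of 25 2-step routes that fits.

straight(4), spin(left)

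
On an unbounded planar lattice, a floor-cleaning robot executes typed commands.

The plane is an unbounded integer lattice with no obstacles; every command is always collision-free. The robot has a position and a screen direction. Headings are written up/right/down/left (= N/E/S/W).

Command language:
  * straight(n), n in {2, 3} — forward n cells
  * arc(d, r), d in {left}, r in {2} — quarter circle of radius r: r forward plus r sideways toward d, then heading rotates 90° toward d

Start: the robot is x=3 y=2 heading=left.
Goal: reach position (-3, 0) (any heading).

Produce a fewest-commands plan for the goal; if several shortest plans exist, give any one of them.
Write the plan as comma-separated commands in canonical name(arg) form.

initial: x=3 y=2 heading=left
[1] after straight(2): x=1 y=2 heading=left
[2] after straight(2): x=-1 y=2 heading=left
[3] after arc(left, 2): x=-3 y=0 heading=down
shorter routes all fall short; 3 is best.

straight(2), straight(2), arc(left, 2)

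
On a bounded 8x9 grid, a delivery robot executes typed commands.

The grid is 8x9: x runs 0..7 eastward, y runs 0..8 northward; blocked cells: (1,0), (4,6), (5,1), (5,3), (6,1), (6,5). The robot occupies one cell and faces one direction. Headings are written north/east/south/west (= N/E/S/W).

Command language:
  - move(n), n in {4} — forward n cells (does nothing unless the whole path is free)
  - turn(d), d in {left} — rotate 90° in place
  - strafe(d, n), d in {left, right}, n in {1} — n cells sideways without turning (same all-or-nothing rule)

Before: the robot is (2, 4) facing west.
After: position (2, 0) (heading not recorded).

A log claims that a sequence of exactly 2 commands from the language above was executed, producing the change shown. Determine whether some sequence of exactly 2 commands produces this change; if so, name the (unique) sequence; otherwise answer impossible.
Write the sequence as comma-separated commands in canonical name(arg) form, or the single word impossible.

key: order matters: swapping turn(left) and move(4) lands elsewhere
initial: (2, 4) facing west
t=1 turn(left) ⇒ (2, 4) facing south
t=2 move(4) ⇒ (2, 0) facing south
all 16 alternatives checked — unique.

turn(left), move(4)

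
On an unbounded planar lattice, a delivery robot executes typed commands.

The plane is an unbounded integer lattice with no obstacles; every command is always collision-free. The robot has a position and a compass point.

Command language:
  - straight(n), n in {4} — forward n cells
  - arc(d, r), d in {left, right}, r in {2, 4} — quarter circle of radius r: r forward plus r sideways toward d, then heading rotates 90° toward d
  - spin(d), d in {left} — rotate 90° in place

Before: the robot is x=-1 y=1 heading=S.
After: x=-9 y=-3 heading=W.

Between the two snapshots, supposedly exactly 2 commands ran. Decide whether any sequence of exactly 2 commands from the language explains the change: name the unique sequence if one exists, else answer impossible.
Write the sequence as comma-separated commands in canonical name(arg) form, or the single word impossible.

key: cell and facing (now W) both changed — the 2 commands mix motion and turning
from: x=-1 y=1 heading=S
[1] after arc(right, 4): x=-5 y=-3 heading=W
[2] after straight(4): x=-9 y=-3 heading=W
no rival 2-sequence matches.

arc(right, 4), straight(4)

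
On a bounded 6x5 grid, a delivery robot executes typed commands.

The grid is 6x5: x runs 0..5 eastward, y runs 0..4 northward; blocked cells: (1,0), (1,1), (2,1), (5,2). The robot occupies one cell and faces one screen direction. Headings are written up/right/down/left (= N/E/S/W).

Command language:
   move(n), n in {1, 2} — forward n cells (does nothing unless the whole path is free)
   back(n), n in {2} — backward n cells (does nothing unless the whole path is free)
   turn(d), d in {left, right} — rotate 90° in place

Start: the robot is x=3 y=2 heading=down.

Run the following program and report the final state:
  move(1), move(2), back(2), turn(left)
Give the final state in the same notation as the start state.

from: x=3 y=2 heading=down
1. move(1) → x=3 y=1 heading=down
2. move(2) → x=3 y=1 heading=down
3. back(2) → x=3 y=3 heading=down
4. turn(left) → x=3 y=3 heading=right

x=3 y=3 heading=right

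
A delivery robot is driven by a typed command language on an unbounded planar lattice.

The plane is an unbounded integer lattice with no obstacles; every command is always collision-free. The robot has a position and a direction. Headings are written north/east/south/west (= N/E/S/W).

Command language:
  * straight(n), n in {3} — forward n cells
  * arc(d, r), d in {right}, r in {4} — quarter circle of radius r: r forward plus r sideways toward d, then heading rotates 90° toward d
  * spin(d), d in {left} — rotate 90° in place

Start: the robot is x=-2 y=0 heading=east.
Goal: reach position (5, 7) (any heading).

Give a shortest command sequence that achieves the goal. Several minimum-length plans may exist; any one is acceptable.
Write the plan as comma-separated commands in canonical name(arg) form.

begin: x=-2 y=0 heading=east
t=1 spin(left) ⇒ x=-2 y=0 heading=north
t=2 straight(3) ⇒ x=-2 y=3 heading=north
t=3 arc(right, 4) ⇒ x=2 y=7 heading=east
t=4 straight(3) ⇒ x=5 y=7 heading=east
shorter routes all fall short; 4 is best.

spin(left), straight(3), arc(right, 4), straight(3)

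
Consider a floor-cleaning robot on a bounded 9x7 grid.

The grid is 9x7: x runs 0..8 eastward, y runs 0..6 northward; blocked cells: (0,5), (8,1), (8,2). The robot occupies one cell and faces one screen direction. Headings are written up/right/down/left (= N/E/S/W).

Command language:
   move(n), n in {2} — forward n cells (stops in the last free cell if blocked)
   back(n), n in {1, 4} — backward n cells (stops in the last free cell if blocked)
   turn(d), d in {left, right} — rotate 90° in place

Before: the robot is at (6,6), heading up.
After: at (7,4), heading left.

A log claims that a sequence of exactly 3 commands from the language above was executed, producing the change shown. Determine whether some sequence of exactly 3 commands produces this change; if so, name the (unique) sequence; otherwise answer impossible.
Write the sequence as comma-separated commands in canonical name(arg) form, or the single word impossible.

impossible

checked all 3-command options: none fits.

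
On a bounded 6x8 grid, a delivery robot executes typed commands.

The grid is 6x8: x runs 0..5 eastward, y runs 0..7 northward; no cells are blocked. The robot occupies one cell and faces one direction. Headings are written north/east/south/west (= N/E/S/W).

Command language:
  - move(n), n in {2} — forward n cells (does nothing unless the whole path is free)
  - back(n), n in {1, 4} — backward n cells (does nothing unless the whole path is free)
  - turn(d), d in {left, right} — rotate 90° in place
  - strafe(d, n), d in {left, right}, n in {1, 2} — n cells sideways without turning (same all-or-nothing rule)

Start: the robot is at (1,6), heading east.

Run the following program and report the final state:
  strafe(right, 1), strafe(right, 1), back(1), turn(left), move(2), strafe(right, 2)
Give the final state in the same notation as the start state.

at (2,6), heading north

initial: at (1,6), heading east
t=1 strafe(right, 1) ⇒ at (1,5), heading east
t=2 strafe(right, 1) ⇒ at (1,4), heading east
t=3 back(1) ⇒ at (0,4), heading east
t=4 turn(left) ⇒ at (0,4), heading north
t=5 move(2) ⇒ at (0,6), heading north
t=6 strafe(right, 2) ⇒ at (2,6), heading north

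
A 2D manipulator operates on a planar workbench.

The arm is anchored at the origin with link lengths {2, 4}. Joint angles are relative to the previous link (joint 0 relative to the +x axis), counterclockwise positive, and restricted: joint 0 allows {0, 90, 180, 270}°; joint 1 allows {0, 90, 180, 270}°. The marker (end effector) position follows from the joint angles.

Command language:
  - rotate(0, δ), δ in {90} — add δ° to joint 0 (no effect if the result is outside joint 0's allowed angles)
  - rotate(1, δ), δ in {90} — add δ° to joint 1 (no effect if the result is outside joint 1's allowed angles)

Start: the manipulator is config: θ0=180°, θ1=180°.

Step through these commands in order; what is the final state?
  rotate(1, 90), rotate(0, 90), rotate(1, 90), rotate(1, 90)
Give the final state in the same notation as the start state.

config: θ0=270°, θ1=90°

start: config: θ0=180°, θ1=180°
t=1 rotate(1, 90) ⇒ config: θ0=180°, θ1=270°
t=2 rotate(0, 90) ⇒ config: θ0=270°, θ1=270°
t=3 rotate(1, 90) ⇒ config: θ0=270°, θ1=0°
t=4 rotate(1, 90) ⇒ config: θ0=270°, θ1=90°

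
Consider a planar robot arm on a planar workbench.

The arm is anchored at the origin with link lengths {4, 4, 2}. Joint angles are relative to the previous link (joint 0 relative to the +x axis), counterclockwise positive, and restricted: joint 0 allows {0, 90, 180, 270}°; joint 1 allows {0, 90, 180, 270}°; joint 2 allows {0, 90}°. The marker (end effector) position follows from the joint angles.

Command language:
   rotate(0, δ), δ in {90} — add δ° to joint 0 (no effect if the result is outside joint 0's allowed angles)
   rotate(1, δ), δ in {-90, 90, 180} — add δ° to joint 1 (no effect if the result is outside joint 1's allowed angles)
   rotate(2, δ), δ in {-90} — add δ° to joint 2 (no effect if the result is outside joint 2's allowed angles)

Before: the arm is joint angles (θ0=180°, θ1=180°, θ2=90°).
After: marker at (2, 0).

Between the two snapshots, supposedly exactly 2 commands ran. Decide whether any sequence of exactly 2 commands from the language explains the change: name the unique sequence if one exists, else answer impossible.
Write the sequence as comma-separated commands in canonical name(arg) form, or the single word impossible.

start: joint angles (θ0=180°, θ1=180°, θ2=90°)
[1] after rotate(2, -90): joint angles (θ0=180°, θ1=180°, θ2=0°)
[2] after rotate(2, -90): joint angles (θ0=180°, θ1=180°, θ2=0°)
uniquely the one of 25 2-step routes that fits.

rotate(2, -90), rotate(2, -90)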